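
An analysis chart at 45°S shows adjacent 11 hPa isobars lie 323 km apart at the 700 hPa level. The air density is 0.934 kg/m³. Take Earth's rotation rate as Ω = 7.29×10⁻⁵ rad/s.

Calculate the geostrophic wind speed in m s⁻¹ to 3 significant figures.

Coriolis parameter at 45°S:
f = 2Ω sin φ = 2 × 7.29×10⁻⁵ × sin 45° = 1.03×10⁻⁴ s⁻¹
Pressure gradient: |∂P/∂n| = 1100 Pa / 323000 m = 3.41×10⁻³ Pa/m
Geostrophic balance (pressure-gradient force = Coriolis force):
V_g = (1/(fρ)) |∂P/∂n| = 3.41×10⁻³ / (1.03×10⁻⁴ × 0.934) = 35.4 m/s

35.4 m s⁻¹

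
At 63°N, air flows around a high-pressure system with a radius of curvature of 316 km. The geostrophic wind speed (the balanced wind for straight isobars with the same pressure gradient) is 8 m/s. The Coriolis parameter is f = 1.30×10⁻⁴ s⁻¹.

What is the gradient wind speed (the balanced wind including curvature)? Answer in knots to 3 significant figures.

21.2 knots

Around a high, pressure-gradient force acts outward with centrifugal, so Coriolis balances both:
fV = (1/ρ)|∂P/∂n| + V²/R  →  V² − fR·V + fR·V_g = 0
With fR = 1.30×10⁻⁴ × 316×10³ m = 41.1 m/s:
V = [fR − √((fR)² − 4 fR V_g)]/2 = [41.1 − √(41.1² − 4×41.1×8)]/2 = 10.9 m/s
Supergeostrophic (V > V_g = 8 m/s), as expected around a high.
Converting: 10.9 m/s × 1.944 = 21.2 knots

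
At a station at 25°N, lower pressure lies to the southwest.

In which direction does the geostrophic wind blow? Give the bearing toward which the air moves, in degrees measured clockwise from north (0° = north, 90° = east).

The pressure-gradient force points toward the southwest (bearing 225°).
Geostrophic balance: in the Northern Hemisphere the Coriolis force deflects motion to the right, so the geostrophic wind blows 90° to the right of the pressure-gradient force (low pressure on the left).
Rotating 225° by 90° clockwise gives 315° — the wind blows toward the northwest.

315°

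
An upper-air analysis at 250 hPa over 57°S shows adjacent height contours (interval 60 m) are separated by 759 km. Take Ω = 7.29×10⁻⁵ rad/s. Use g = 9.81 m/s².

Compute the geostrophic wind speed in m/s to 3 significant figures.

Coriolis parameter at 57°S:
f = 2Ω sin φ = 2 × 7.29×10⁻⁵ × sin 57° = 1.22×10⁻⁴ s⁻¹
Height gradient: |∂Z/∂n| = 60 m / 759000 m = 7.91×10⁻⁵
On a pressure surface, geostrophic balance gives V_g = (g/f)|∂Z/∂n|:
V_g = 9.81 × 7.91×10⁻⁵ / 1.22×10⁻⁴ = 6.34 m/s

6.34 m/s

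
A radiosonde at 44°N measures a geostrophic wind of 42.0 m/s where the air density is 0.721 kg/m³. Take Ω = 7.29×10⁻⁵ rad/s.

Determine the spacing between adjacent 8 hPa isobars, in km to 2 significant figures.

260 km

Coriolis parameter at 44°N:
f = 2Ω sin φ = 2 × 7.29×10⁻⁵ × sin 44° = 1.01×10⁻⁴ s⁻¹
Geostrophic balance rearranged: |∂P/∂n| = f ρ V_g
|∂P/∂n| = 1.01×10⁻⁴ × 0.721 × 42.0 = 3.07×10⁻³ Pa/m
Isobar spacing: Δn = ΔP/|∂P/∂n| = 800 Pa / 3.07×10⁻³ Pa/m = 260841 m ≈ 260 km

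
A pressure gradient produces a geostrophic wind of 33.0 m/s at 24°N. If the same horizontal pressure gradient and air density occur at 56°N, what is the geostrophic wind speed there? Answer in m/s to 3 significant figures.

16.2 m/s

With the same pressure gradient and density, V_g ∝ 1/f ∝ 1/sin φ.
V₂ = V₁ · sin φ₁ / sin φ₂ = 33.0 × sin 24° / sin 56°
V₂ = 33.0 × 0.4067/0.8290 = 16.2 m/s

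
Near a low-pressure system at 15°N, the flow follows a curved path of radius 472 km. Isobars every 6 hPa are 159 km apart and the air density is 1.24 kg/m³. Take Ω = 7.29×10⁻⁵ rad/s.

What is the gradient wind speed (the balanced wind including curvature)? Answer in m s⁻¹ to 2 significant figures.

Coriolis parameter at 15°N:
f = 2Ω sin φ = 2 × 7.29×10⁻⁵ × sin 15° = 3.77×10⁻⁵ s⁻¹
Pressure gradient: |∂P/∂n| = 600 Pa / 159000 m = 3.77×10⁻³ Pa/m
Geostrophic speed: V_g = |∂P/∂n|/(fρ) = 3.77×10⁻³/(3.77×10⁻⁵ × 1.24) = 80.6 m/s
Around a low, centrifugal force acts outward with Coriolis, so pressure-gradient force balances both:
(1/ρ)|∂P/∂n| = fV + V²/R  →  V² + fR·V − fR·V_g = 0
With fR = 3.77×10⁻⁵ × 472×10³ m = 17.8 m/s:
V = [−fR + √((fR)² + 4 fR V_g)]/2 = [−17.8 + √(17.8² + 4×17.8×80.6)]/2 = 30 m/s
Subgeostrophic (V < V_g = 80.6 m/s), as expected around a low.

30 m s⁻¹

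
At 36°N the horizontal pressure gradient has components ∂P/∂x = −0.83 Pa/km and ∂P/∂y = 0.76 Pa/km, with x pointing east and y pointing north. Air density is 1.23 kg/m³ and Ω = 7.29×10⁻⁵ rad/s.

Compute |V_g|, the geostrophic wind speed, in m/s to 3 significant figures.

Coriolis parameter at 36°N:
f = 2Ω sin φ = 2 × 7.29×10⁻⁵ × sin 36° = 8.57×10⁻⁵ s⁻¹
Component geostrophic relations (x east, y north):
u_g = −(1/(fρ)) ∂P/∂y,  v_g = (1/(fρ)) ∂P/∂x
u_g = −(0.76×10⁻³)/(8.57×10⁻⁵ × 1.23) = −7.21 m/s;  v_g = (−0.83×10⁻³)/(8.57×10⁻⁵ × 1.23) = −7.87 m/s
|V_g| = √(u_g² + v_g²) = 10.7 m/s

10.7 m/s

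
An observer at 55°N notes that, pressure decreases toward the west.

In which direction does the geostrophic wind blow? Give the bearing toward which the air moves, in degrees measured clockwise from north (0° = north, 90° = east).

000°

The pressure-gradient force points toward the west (bearing 270°).
Geostrophic balance: in the Northern Hemisphere the Coriolis force deflects motion to the right, so the geostrophic wind blows 90° to the right of the pressure-gradient force (low pressure on the left).
Rotating 270° by 90° clockwise gives 000° — the wind blows toward the north.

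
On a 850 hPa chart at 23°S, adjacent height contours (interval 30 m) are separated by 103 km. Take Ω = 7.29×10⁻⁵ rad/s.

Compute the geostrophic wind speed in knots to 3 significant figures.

Coriolis parameter at 23°S:
f = 2Ω sin φ = 2 × 7.29×10⁻⁵ × sin 23° = 5.70×10⁻⁵ s⁻¹
Height gradient: |∂Z/∂n| = 30 m / 103000 m = 2.91×10⁻⁴
On a pressure surface, geostrophic balance gives V_g = (g/f)|∂Z/∂n|:
V_g = 9.81 × 2.91×10⁻⁴ / 5.70×10⁻⁵ = 50.2 m/s
Converting: 50.2 m/s × 1.944 = 97.5 knots

97.5 knots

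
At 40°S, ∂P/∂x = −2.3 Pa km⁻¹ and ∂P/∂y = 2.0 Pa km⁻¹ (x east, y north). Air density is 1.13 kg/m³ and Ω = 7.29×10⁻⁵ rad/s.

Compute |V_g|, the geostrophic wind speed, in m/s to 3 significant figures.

Coriolis parameter at 40°S:
f = 2Ω sin φ = 2 × 7.29×10⁻⁵ × sin 40° = 9.37×10⁻⁵ s⁻¹
In the Southern Hemisphere f is negative: f = −9.37×10⁻⁵ s⁻¹.
Component geostrophic relations (x east, y north):
u_g = −(1/(fρ)) ∂P/∂y,  v_g = (1/(fρ)) ∂P/∂x
u_g = −(2.0×10⁻³)/(−9.37×10⁻⁵ × 1.13) = 18.9 m/s;  v_g = (−2.3×10⁻³)/(−9.37×10⁻⁵ × 1.13) = 21.7 m/s
|V_g| = √(u_g² + v_g²) = 28.8 m/s

28.8 m/s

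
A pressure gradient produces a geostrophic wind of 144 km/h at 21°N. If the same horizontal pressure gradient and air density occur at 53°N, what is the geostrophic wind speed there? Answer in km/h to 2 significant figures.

65 km/h

With the same pressure gradient and density, V_g ∝ 1/f ∝ 1/sin φ.
V₂ = V₁ · sin φ₁ / sin φ₂ = 144 × sin 21° / sin 53°
V₂ = 144 × 0.3584/0.7986 = 65 km/h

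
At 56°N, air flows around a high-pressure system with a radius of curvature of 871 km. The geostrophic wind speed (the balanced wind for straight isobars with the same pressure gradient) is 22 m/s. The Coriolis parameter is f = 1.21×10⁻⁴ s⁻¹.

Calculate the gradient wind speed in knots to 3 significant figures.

Around a high, pressure-gradient force acts outward with centrifugal, so Coriolis balances both:
fV = (1/ρ)|∂P/∂n| + V²/R  →  V² − fR·V + fR·V_g = 0
With fR = 1.21×10⁻⁴ × 871×10³ m = 105 m/s:
V = [fR − √((fR)² − 4 fR V_g)]/2 = [105 − √(105² − 4×105×22)]/2 = 31.3 m/s
Supergeostrophic (V > V_g = 22 m/s), as expected around a high.
Converting: 31.3 m/s × 1.944 = 60.8 knots

60.8 knots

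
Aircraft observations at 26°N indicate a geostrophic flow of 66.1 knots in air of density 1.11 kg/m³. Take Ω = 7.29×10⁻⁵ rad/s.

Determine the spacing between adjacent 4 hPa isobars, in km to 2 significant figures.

170 km

Coriolis parameter at 26°N:
f = 2Ω sin φ = 2 × 7.29×10⁻⁵ × sin 26° = 6.39×10⁻⁵ s⁻¹
Wind speed in SI: 66.1 knots = 34.0 m/s
Geostrophic balance rearranged: |∂P/∂n| = f ρ V_g
|∂P/∂n| = 6.39×10⁻⁵ × 1.11 × 34.0 = 2.41×10⁻³ Pa/m
Isobar spacing: Δn = ΔP/|∂P/∂n| = 400 Pa / 2.41×10⁻³ Pa/m = 165805 m ≈ 170 km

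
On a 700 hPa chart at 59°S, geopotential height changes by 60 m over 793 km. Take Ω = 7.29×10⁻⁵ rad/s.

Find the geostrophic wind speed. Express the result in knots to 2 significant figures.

12 knots

Coriolis parameter at 59°S:
f = 2Ω sin φ = 2 × 7.29×10⁻⁵ × sin 59° = 1.25×10⁻⁴ s⁻¹
Height gradient: |∂Z/∂n| = 60 m / 793000 m = 7.57×10⁻⁵
On a pressure surface, geostrophic balance gives V_g = (g/f)|∂Z/∂n|:
V_g = 9.81 × 7.57×10⁻⁵ / 1.25×10⁻⁴ = 5.94 m/s
Converting: 5.94 m/s × 1.944 = 12 knots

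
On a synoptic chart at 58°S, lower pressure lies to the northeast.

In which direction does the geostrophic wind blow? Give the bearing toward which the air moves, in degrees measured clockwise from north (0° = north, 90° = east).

315°

The pressure-gradient force points toward the northeast (bearing 045°).
Geostrophic balance: in the Southern Hemisphere the Coriolis force deflects motion to the left, so the geostrophic wind blows 90° to the left of the pressure-gradient force (low pressure on the right).
Rotating 045° by 90° counterclockwise gives 315° — the wind blows toward the northwest.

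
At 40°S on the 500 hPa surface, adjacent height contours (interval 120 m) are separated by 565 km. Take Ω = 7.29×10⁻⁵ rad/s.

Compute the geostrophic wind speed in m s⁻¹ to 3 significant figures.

22.2 m s⁻¹

Coriolis parameter at 40°S:
f = 2Ω sin φ = 2 × 7.29×10⁻⁵ × sin 40° = 9.37×10⁻⁵ s⁻¹
Height gradient: |∂Z/∂n| = 120 m / 565000 m = 2.12×10⁻⁴
On a pressure surface, geostrophic balance gives V_g = (g/f)|∂Z/∂n|:
V_g = 9.81 × 2.12×10⁻⁴ / 9.37×10⁻⁵ = 22.2 m/s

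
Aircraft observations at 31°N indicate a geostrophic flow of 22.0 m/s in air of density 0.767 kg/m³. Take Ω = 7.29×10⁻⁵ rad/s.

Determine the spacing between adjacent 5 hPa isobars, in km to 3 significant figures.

395 km

Coriolis parameter at 31°N:
f = 2Ω sin φ = 2 × 7.29×10⁻⁵ × sin 31° = 7.51×10⁻⁵ s⁻¹
Geostrophic balance rearranged: |∂P/∂n| = f ρ V_g
|∂P/∂n| = 7.51×10⁻⁵ × 0.767 × 22.0 = 1.27×10⁻³ Pa/m
Isobar spacing: Δn = ΔP/|∂P/∂n| = 500 Pa / 1.27×10⁻³ Pa/m = 394598 m ≈ 395 km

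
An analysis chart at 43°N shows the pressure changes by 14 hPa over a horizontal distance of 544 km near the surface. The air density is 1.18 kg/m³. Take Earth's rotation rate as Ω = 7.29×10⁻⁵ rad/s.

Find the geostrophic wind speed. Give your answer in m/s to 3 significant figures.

21.9 m/s

Coriolis parameter at 43°N:
f = 2Ω sin φ = 2 × 7.29×10⁻⁵ × sin 43° = 9.94×10⁻⁵ s⁻¹
Pressure gradient: |∂P/∂n| = 1400 Pa / 544000 m = 2.57×10⁻³ Pa/m
Geostrophic balance (pressure-gradient force = Coriolis force):
V_g = (1/(fρ)) |∂P/∂n| = 2.57×10⁻³ / (9.94×10⁻⁵ × 1.18) = 21.9 m/s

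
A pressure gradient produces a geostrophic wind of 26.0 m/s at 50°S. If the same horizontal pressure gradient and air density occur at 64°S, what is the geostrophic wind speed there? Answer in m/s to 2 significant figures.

22 m/s

With the same pressure gradient and density, V_g ∝ 1/f ∝ 1/sin φ.
V₂ = V₁ · sin φ₁ / sin φ₂ = 26.0 × sin 50° / sin 64°
V₂ = 26.0 × 0.7660/0.8988 = 22 m/s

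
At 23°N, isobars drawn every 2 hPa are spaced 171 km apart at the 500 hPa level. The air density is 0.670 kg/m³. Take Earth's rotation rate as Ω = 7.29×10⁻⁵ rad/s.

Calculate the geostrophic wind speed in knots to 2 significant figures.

60 knots

Coriolis parameter at 23°N:
f = 2Ω sin φ = 2 × 7.29×10⁻⁵ × sin 23° = 5.70×10⁻⁵ s⁻¹
Pressure gradient: |∂P/∂n| = 200 Pa / 171000 m = 1.17×10⁻³ Pa/m
Geostrophic balance (pressure-gradient force = Coriolis force):
V_g = (1/(fρ)) |∂P/∂n| = 1.17×10⁻³ / (5.70×10⁻⁵ × 0.670) = 30.6 m/s
Converting: 30.6 m/s × 1.944 = 60 knots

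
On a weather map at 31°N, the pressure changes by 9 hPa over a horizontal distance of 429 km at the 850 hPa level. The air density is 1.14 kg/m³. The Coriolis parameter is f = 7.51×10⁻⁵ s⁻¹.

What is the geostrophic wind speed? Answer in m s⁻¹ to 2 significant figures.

Pressure gradient: |∂P/∂n| = 900 Pa / 429000 m = 2.10×10⁻³ Pa/m
Geostrophic balance (pressure-gradient force = Coriolis force):
V_g = (1/(fρ)) |∂P/∂n| = 2.10×10⁻³ / (7.51×10⁻⁵ × 1.14) = 24.5 m/s

25 m s⁻¹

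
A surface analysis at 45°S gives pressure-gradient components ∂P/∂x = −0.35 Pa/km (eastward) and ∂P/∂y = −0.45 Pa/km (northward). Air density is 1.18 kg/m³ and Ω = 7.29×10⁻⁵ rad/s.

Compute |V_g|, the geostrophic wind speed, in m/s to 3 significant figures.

Coriolis parameter at 45°S:
f = 2Ω sin φ = 2 × 7.29×10⁻⁵ × sin 45° = 1.03×10⁻⁴ s⁻¹
In the Southern Hemisphere f is negative: f = −1.03×10⁻⁴ s⁻¹.
Component geostrophic relations (x east, y north):
u_g = −(1/(fρ)) ∂P/∂y,  v_g = (1/(fρ)) ∂P/∂x
u_g = −(−0.45×10⁻³)/(−1.03×10⁻⁴ × 1.18) = −3.70 m/s;  v_g = (−0.35×10⁻³)/(−1.03×10⁻⁴ × 1.18) = 2.88 m/s
|V_g| = √(u_g² + v_g²) = 4.69 m/s

4.69 m/s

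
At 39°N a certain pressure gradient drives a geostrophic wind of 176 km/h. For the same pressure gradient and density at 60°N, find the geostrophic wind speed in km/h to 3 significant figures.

128 km/h

With the same pressure gradient and density, V_g ∝ 1/f ∝ 1/sin φ.
V₂ = V₁ · sin φ₁ / sin φ₂ = 176 × sin 39° / sin 60°
V₂ = 176 × 0.6293/0.8660 = 128 km/h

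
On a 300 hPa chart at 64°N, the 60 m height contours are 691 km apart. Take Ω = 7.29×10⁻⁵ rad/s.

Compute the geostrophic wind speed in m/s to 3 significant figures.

Coriolis parameter at 64°N:
f = 2Ω sin φ = 2 × 7.29×10⁻⁵ × sin 64° = 1.31×10⁻⁴ s⁻¹
Height gradient: |∂Z/∂n| = 60 m / 691000 m = 8.68×10⁻⁵
On a pressure surface, geostrophic balance gives V_g = (g/f)|∂Z/∂n|:
V_g = 9.81 × 8.68×10⁻⁵ / 1.31×10⁻⁴ = 6.50 m/s

6.50 m/s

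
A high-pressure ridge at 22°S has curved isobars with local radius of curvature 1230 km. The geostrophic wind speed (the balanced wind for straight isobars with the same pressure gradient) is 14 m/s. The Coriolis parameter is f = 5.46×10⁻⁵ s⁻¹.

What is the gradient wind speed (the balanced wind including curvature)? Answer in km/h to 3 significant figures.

71.6 km/h

Around a high, pressure-gradient force acts outward with centrifugal, so Coriolis balances both:
fV = (1/ρ)|∂P/∂n| + V²/R  →  V² − fR·V + fR·V_g = 0
With fR = 5.46×10⁻⁵ × 1230×10³ m = 67.2 m/s:
V = [fR − √((fR)² − 4 fR V_g)]/2 = [67.2 − √(67.2² − 4×67.2×14)]/2 = 19.9 m/s
Supergeostrophic (V > V_g = 14 m/s), as expected around a high.
Converting: 19.9 m/s × 3.6 = 71.6 km/h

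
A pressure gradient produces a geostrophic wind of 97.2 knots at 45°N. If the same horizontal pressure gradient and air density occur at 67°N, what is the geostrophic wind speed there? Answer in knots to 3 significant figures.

74.7 knots

With the same pressure gradient and density, V_g ∝ 1/f ∝ 1/sin φ.
V₂ = V₁ · sin φ₁ / sin φ₂ = 97.2 × sin 45° / sin 67°
V₂ = 97.2 × 0.7071/0.9205 = 74.7 knots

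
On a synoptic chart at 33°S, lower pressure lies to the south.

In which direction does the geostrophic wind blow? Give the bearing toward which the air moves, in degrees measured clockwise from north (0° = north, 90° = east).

The pressure-gradient force points toward the south (bearing 180°).
Geostrophic balance: in the Southern Hemisphere the Coriolis force deflects motion to the left, so the geostrophic wind blows 90° to the left of the pressure-gradient force (low pressure on the right).
Rotating 180° by 90° counterclockwise gives 090° — the wind blows toward the east.

090°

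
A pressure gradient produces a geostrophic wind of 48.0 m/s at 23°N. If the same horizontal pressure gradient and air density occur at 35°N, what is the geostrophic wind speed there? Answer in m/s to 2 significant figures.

33 m/s

With the same pressure gradient and density, V_g ∝ 1/f ∝ 1/sin φ.
V₂ = V₁ · sin φ₁ / sin φ₂ = 48.0 × sin 23° / sin 35°
V₂ = 48.0 × 0.3907/0.5736 = 33 m/s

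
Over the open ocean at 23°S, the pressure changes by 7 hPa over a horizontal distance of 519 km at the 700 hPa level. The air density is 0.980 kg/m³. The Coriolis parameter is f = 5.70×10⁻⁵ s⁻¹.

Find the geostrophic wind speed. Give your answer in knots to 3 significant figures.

Pressure gradient: |∂P/∂n| = 700 Pa / 519000 m = 1.35×10⁻³ Pa/m
Geostrophic balance (pressure-gradient force = Coriolis force):
V_g = (1/(fρ)) |∂P/∂n| = 1.35×10⁻³ / (5.70×10⁻⁵ × 0.980) = 24.1 m/s
Converting: 24.1 m/s × 1.944 = 46.9 knots

46.9 knots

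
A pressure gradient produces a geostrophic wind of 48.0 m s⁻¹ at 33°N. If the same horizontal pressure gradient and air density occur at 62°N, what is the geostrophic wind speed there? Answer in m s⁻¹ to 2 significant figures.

30 m s⁻¹

With the same pressure gradient and density, V_g ∝ 1/f ∝ 1/sin φ.
V₂ = V₁ · sin φ₁ / sin φ₂ = 48.0 × sin 33° / sin 62°
V₂ = 48.0 × 0.5446/0.8829 = 30 m s⁻¹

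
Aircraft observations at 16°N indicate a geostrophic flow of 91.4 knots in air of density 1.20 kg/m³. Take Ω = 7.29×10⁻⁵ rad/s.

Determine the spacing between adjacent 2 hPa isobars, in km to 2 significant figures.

Coriolis parameter at 16°N:
f = 2Ω sin φ = 2 × 7.29×10⁻⁵ × sin 16° = 4.02×10⁻⁵ s⁻¹
Wind speed in SI: 91.4 knots = 47.0 m/s
Geostrophic balance rearranged: |∂P/∂n| = f ρ V_g
|∂P/∂n| = 4.02×10⁻⁵ × 1.20 × 47.0 = 2.27×10⁻³ Pa/m
Isobar spacing: Δn = ΔP/|∂P/∂n| = 200 Pa / 2.27×10⁻³ Pa/m = 88200 m ≈ 88 km

88 km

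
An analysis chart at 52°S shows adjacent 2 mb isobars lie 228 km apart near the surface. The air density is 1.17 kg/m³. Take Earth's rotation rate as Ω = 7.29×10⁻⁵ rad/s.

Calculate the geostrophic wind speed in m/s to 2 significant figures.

Coriolis parameter at 52°S:
f = 2Ω sin φ = 2 × 7.29×10⁻⁵ × sin 52° = 1.15×10⁻⁴ s⁻¹
Pressure gradient: |∂P/∂n| = 200 Pa / 228000 m = 8.77×10⁻⁴ Pa/m
Geostrophic balance (pressure-gradient force = Coriolis force):
V_g = (1/(fρ)) |∂P/∂n| = 8.77×10⁻⁴ / (1.15×10⁻⁴ × 1.17) = 6.53 m/s

6.5 m/s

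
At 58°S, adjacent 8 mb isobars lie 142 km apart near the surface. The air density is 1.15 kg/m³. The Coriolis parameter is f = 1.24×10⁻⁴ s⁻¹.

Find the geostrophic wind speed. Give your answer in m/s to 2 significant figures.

40 m/s

Pressure gradient: |∂P/∂n| = 800 Pa / 142000 m = 5.63×10⁻³ Pa/m
Geostrophic balance (pressure-gradient force = Coriolis force):
V_g = (1/(fρ)) |∂P/∂n| = 5.63×10⁻³ / (1.24×10⁻⁴ × 1.15) = 39.5 m/s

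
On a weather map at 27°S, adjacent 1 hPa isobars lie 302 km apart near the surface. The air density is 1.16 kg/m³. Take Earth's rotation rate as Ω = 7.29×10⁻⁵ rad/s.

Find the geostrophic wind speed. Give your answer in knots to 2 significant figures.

8.4 knots

Coriolis parameter at 27°S:
f = 2Ω sin φ = 2 × 7.29×10⁻⁵ × sin 27° = 6.62×10⁻⁵ s⁻¹
Pressure gradient: |∂P/∂n| = 100 Pa / 302000 m = 3.31×10⁻⁴ Pa/m
Geostrophic balance (pressure-gradient force = Coriolis force):
V_g = (1/(fρ)) |∂P/∂n| = 3.31×10⁻⁴ / (6.62×10⁻⁵ × 1.16) = 4.31 m/s
Converting: 4.31 m/s × 1.944 = 8.4 knots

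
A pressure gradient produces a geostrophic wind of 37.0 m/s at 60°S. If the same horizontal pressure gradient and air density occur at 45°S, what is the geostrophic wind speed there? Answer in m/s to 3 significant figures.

With the same pressure gradient and density, V_g ∝ 1/f ∝ 1/sin φ.
V₂ = V₁ · sin φ₁ / sin φ₂ = 37.0 × sin 60° / sin 45°
V₂ = 37.0 × 0.8660/0.7071 = 45.3 m/s

45.3 m/s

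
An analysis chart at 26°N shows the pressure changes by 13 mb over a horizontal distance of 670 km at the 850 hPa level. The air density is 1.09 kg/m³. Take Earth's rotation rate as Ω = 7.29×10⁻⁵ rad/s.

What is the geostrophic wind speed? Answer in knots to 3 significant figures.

Coriolis parameter at 26°N:
f = 2Ω sin φ = 2 × 7.29×10⁻⁵ × sin 26° = 6.39×10⁻⁵ s⁻¹
Pressure gradient: |∂P/∂n| = 1300 Pa / 670000 m = 1.94×10⁻³ Pa/m
Geostrophic balance (pressure-gradient force = Coriolis force):
V_g = (1/(fρ)) |∂P/∂n| = 1.94×10⁻³ / (6.39×10⁻⁵ × 1.09) = 27.9 m/s
Converting: 27.9 m/s × 1.944 = 54.1 knots

54.1 knots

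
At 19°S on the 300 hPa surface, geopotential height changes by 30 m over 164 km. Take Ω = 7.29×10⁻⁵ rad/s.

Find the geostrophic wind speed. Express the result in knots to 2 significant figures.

73 knots

Coriolis parameter at 19°S:
f = 2Ω sin φ = 2 × 7.29×10⁻⁵ × sin 19° = 4.75×10⁻⁵ s⁻¹
Height gradient: |∂Z/∂n| = 30 m / 164000 m = 1.83×10⁻⁴
On a pressure surface, geostrophic balance gives V_g = (g/f)|∂Z/∂n|:
V_g = 9.81 × 1.83×10⁻⁴ / 4.75×10⁻⁵ = 37.8 m/s
Converting: 37.8 m/s × 1.944 = 73 knots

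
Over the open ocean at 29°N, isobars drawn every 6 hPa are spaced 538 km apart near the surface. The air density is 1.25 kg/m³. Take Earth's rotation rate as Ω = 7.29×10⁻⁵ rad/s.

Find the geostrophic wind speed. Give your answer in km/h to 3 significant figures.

Coriolis parameter at 29°N:
f = 2Ω sin φ = 2 × 7.29×10⁻⁵ × sin 29° = 7.07×10⁻⁵ s⁻¹
Pressure gradient: |∂P/∂n| = 600 Pa / 538000 m = 1.12×10⁻³ Pa/m
Geostrophic balance (pressure-gradient force = Coriolis force):
V_g = (1/(fρ)) |∂P/∂n| = 1.12×10⁻³ / (7.07×10⁻⁵ × 1.25) = 12.6 m/s
Converting: 12.6 m/s × 3.6 = 45.4 km/h

45.4 km/h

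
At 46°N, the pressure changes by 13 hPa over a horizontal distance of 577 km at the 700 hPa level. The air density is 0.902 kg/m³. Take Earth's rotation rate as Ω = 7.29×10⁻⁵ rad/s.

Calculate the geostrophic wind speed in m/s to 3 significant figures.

23.8 m/s

Coriolis parameter at 46°N:
f = 2Ω sin φ = 2 × 7.29×10⁻⁵ × sin 46° = 1.05×10⁻⁴ s⁻¹
Pressure gradient: |∂P/∂n| = 1300 Pa / 577000 m = 2.25×10⁻³ Pa/m
Geostrophic balance (pressure-gradient force = Coriolis force):
V_g = (1/(fρ)) |∂P/∂n| = 2.25×10⁻³ / (1.05×10⁻⁴ × 0.902) = 23.8 m/s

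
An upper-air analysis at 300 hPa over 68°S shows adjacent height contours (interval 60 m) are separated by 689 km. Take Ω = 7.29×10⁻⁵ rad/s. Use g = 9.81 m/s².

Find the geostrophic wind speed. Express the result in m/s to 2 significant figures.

6.3 m/s

Coriolis parameter at 68°S:
f = 2Ω sin φ = 2 × 7.29×10⁻⁵ × sin 68° = 1.35×10⁻⁴ s⁻¹
Height gradient: |∂Z/∂n| = 60 m / 689000 m = 8.71×10⁻⁵
On a pressure surface, geostrophic balance gives V_g = (g/f)|∂Z/∂n|:
V_g = 9.81 × 8.71×10⁻⁵ / 1.35×10⁻⁴ = 6.32 m/s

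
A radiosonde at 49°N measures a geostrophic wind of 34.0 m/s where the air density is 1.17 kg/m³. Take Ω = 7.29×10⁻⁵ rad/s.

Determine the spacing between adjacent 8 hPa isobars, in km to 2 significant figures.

180 km

Coriolis parameter at 49°N:
f = 2Ω sin φ = 2 × 7.29×10⁻⁵ × sin 49° = 1.10×10⁻⁴ s⁻¹
Geostrophic balance rearranged: |∂P/∂n| = f ρ V_g
|∂P/∂n| = 1.10×10⁻⁴ × 1.17 × 34.0 = 4.38×10⁻³ Pa/m
Isobar spacing: Δn = ΔP/|∂P/∂n| = 800 Pa / 4.38×10⁻³ Pa/m = 182763 m ≈ 180 km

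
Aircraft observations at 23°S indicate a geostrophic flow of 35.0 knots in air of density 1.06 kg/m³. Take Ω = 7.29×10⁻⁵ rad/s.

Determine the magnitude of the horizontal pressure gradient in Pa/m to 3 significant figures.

Coriolis parameter at 23°S:
f = 2Ω sin φ = 2 × 7.29×10⁻⁵ × sin 23° = 5.70×10⁻⁵ s⁻¹
Wind speed in SI: 35.0 knots = 18.0 m/s
Geostrophic balance rearranged: |∂P/∂n| = f ρ V_g
|∂P/∂n| = 5.70×10⁻⁵ × 1.06 × 18.0 = 1.09×10⁻³ Pa/m

1.09×10⁻³ Pa/m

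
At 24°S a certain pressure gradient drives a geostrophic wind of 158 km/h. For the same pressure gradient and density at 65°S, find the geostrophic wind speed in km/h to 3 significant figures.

With the same pressure gradient and density, V_g ∝ 1/f ∝ 1/sin φ.
V₂ = V₁ · sin φ₁ / sin φ₂ = 158 × sin 24° / sin 65°
V₂ = 158 × 0.4067/0.9063 = 70.9 km/h

70.9 km/h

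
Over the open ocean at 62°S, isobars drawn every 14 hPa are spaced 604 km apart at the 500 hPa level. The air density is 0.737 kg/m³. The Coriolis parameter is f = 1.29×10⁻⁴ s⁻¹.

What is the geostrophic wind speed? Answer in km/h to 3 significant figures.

87.8 km/h

Pressure gradient: |∂P/∂n| = 1400 Pa / 604000 m = 2.32×10⁻³ Pa/m
Geostrophic balance (pressure-gradient force = Coriolis force):
V_g = (1/(fρ)) |∂P/∂n| = 2.32×10⁻³ / (1.29×10⁻⁴ × 0.737) = 24.4 m/s
Converting: 24.4 m/s × 3.6 = 87.8 km/h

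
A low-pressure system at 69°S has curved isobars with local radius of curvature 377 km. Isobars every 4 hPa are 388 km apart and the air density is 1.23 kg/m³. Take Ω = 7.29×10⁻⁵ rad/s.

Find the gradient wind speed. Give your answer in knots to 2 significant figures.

Coriolis parameter at 69°S:
f = 2Ω sin φ = 2 × 7.29×10⁻⁵ × sin 69° = 1.36×10⁻⁴ s⁻¹
Pressure gradient: |∂P/∂n| = 400 Pa / 388000 m = 1.03×10⁻³ Pa/m
Geostrophic speed: V_g = |∂P/∂n|/(fρ) = 1.03×10⁻³/(1.36×10⁻⁴ × 1.23) = 6.16 m/s
Around a low, centrifugal force acts outward with Coriolis, so pressure-gradient force balances both:
(1/ρ)|∂P/∂n| = fV + V²/R  →  V² + fR·V − fR·V_g = 0
With fR = 1.36×10⁻⁴ × 377×10³ m = 51.3 m/s:
V = [−fR + √((fR)² + 4 fR V_g)]/2 = [−51.3 + √(51.3² + 4×51.3×6.16)]/2 = 5.56 m/s
Subgeostrophic (V < V_g = 6.16 m/s), as expected around a low.
Converting: 5.56 m/s × 1.944 = 11 knots

11 knots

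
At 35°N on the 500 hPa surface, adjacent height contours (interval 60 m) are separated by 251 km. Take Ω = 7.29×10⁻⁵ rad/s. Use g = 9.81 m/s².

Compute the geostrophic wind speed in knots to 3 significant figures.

Coriolis parameter at 35°N:
f = 2Ω sin φ = 2 × 7.29×10⁻⁵ × sin 35° = 8.36×10⁻⁵ s⁻¹
Height gradient: |∂Z/∂n| = 60 m / 251000 m = 2.39×10⁻⁴
On a pressure surface, geostrophic balance gives V_g = (g/f)|∂Z/∂n|:
V_g = 9.81 × 2.39×10⁻⁴ / 8.36×10⁻⁵ = 28.0 m/s
Converting: 28.0 m/s × 1.944 = 54.5 knots

54.5 knots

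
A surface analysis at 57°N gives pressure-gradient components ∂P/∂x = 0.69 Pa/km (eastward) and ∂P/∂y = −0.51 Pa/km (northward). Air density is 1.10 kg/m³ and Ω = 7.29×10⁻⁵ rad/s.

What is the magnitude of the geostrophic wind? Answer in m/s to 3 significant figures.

6.38 m/s

Coriolis parameter at 57°N:
f = 2Ω sin φ = 2 × 7.29×10⁻⁵ × sin 57° = 1.22×10⁻⁴ s⁻¹
Component geostrophic relations (x east, y north):
u_g = −(1/(fρ)) ∂P/∂y,  v_g = (1/(fρ)) ∂P/∂x
u_g = −(−0.51×10⁻³)/(1.22×10⁻⁴ × 1.10) = 3.79 m/s;  v_g = (0.69×10⁻³)/(1.22×10⁻⁴ × 1.10) = 5.13 m/s
|V_g| = √(u_g² + v_g²) = 6.38 m/s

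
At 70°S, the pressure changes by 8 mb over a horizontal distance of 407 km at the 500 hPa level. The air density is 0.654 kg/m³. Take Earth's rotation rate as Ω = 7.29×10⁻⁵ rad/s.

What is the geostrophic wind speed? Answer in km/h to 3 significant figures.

79.0 km/h

Coriolis parameter at 70°S:
f = 2Ω sin φ = 2 × 7.29×10⁻⁵ × sin 70° = 1.37×10⁻⁴ s⁻¹
Pressure gradient: |∂P/∂n| = 800 Pa / 407000 m = 1.97×10⁻³ Pa/m
Geostrophic balance (pressure-gradient force = Coriolis force):
V_g = (1/(fρ)) |∂P/∂n| = 1.97×10⁻³ / (1.37×10⁻⁴ × 0.654) = 21.9 m/s
Converting: 21.9 m/s × 3.6 = 79.0 km/h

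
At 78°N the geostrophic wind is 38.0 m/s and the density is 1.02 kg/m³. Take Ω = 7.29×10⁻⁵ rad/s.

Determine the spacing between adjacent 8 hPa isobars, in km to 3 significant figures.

Coriolis parameter at 78°N:
f = 2Ω sin φ = 2 × 7.29×10⁻⁵ × sin 78° = 1.43×10⁻⁴ s⁻¹
Geostrophic balance rearranged: |∂P/∂n| = f ρ V_g
|∂P/∂n| = 1.43×10⁻⁴ × 1.02 × 38.0 = 5.53×10⁻³ Pa/m
Isobar spacing: Δn = ΔP/|∂P/∂n| = 800 Pa / 5.53×10⁻³ Pa/m = 144725 m ≈ 145 km

145 km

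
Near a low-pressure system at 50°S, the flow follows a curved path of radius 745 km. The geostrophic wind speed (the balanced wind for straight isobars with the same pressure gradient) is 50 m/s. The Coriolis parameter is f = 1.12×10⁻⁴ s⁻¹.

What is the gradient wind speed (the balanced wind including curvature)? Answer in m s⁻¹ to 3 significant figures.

35.2 m s⁻¹

Around a low, centrifugal force acts outward with Coriolis, so pressure-gradient force balances both:
(1/ρ)|∂P/∂n| = fV + V²/R  →  V² + fR·V − fR·V_g = 0
With fR = 1.12×10⁻⁴ × 745×10³ m = 83.4 m/s:
V = [−fR + √((fR)² + 4 fR V_g)]/2 = [−83.4 + √(83.4² + 4×83.4×50)]/2 = 35.2 m/s
Subgeostrophic (V < V_g = 50 m/s), as expected around a low.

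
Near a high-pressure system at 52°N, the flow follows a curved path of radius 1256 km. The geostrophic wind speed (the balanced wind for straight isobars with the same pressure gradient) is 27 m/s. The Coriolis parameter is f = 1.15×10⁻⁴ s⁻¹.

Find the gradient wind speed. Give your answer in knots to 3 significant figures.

69.9 knots

Around a high, pressure-gradient force acts outward with centrifugal, so Coriolis balances both:
fV = (1/ρ)|∂P/∂n| + V²/R  →  V² − fR·V + fR·V_g = 0
With fR = 1.15×10⁻⁴ × 1256×10³ m = 144 m/s:
V = [fR − √((fR)² − 4 fR V_g)]/2 = [144 − √(144² − 4×144×27)]/2 = 35.9 m/s
Supergeostrophic (V > V_g = 27 m/s), as expected around a high.
Converting: 35.9 m/s × 1.944 = 69.9 knots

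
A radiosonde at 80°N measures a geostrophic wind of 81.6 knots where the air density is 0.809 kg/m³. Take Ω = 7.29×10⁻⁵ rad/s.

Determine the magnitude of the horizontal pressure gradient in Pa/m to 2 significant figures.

4.9×10⁻³ Pa/m

Coriolis parameter at 80°N:
f = 2Ω sin φ = 2 × 7.29×10⁻⁵ × sin 80° = 1.44×10⁻⁴ s⁻¹
Wind speed in SI: 81.6 knots = 42.0 m/s
Geostrophic balance rearranged: |∂P/∂n| = f ρ V_g
|∂P/∂n| = 1.44×10⁻⁴ × 0.809 × 42.0 = 4.88×10⁻³ Pa/m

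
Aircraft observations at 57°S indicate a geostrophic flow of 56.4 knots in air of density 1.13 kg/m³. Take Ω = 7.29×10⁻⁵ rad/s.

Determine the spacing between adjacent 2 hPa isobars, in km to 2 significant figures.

50 km

Coriolis parameter at 57°S:
f = 2Ω sin φ = 2 × 7.29×10⁻⁵ × sin 57° = 1.22×10⁻⁴ s⁻¹
Wind speed in SI: 56.4 knots = 29.0 m/s
Geostrophic balance rearranged: |∂P/∂n| = f ρ V_g
|∂P/∂n| = 1.22×10⁻⁴ × 1.13 × 29.0 = 4.01×10⁻³ Pa/m
Isobar spacing: Δn = ΔP/|∂P/∂n| = 200 Pa / 4.01×10⁻³ Pa/m = 49887 m ≈ 50 km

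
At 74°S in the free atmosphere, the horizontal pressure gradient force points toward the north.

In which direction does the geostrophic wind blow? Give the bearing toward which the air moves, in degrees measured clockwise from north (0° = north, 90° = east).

270°

The pressure-gradient force points toward the north (bearing 000°).
Geostrophic balance: in the Southern Hemisphere the Coriolis force deflects motion to the left, so the geostrophic wind blows 90° to the left of the pressure-gradient force (low pressure on the right).
Rotating 000° by 90° counterclockwise gives 270° — the wind blows toward the west.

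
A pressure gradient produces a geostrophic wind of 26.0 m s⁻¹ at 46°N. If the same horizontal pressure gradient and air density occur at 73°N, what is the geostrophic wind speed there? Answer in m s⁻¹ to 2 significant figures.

With the same pressure gradient and density, V_g ∝ 1/f ∝ 1/sin φ.
V₂ = V₁ · sin φ₁ / sin φ₂ = 26.0 × sin 46° / sin 73°
V₂ = 26.0 × 0.7193/0.9563 = 20 m s⁻¹

20 m s⁻¹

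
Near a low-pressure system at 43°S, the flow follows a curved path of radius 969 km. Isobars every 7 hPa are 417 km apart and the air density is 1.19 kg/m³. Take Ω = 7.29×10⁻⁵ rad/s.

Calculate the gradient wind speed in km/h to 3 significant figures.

Coriolis parameter at 43°S:
f = 2Ω sin φ = 2 × 7.29×10⁻⁵ × sin 43° = 9.94×10⁻⁵ s⁻¹
Pressure gradient: |∂P/∂n| = 700 Pa / 417000 m = 1.68×10⁻³ Pa/m
Geostrophic speed: V_g = |∂P/∂n|/(fρ) = 1.68×10⁻³/(9.94×10⁻⁵ × 1.19) = 14.2 m/s
Around a low, centrifugal force acts outward with Coriolis, so pressure-gradient force balances both:
(1/ρ)|∂P/∂n| = fV + V²/R  →  V² + fR·V − fR·V_g = 0
With fR = 9.94×10⁻⁵ × 969×10³ m = 96.4 m/s:
V = [−fR + √((fR)² + 4 fR V_g)]/2 = [−96.4 + √(96.4² + 4×96.4×14.2)]/2 = 12.6 m/s
Subgeostrophic (V < V_g = 14.2 m/s), as expected around a low.
Converting: 12.6 m/s × 3.6 = 45.2 km/h

45.2 km/h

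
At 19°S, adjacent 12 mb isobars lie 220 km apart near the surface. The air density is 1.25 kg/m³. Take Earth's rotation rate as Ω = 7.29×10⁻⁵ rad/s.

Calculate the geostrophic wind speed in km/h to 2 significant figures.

330 km/h

Coriolis parameter at 19°S:
f = 2Ω sin φ = 2 × 7.29×10⁻⁵ × sin 19° = 4.75×10⁻⁵ s⁻¹
Pressure gradient: |∂P/∂n| = 1200 Pa / 220000 m = 5.45×10⁻³ Pa/m
Geostrophic balance (pressure-gradient force = Coriolis force):
V_g = (1/(fρ)) |∂P/∂n| = 5.45×10⁻³ / (4.75×10⁻⁵ × 1.25) = 91.9 m/s
Converting: 91.9 m/s × 3.6 = 330 km/h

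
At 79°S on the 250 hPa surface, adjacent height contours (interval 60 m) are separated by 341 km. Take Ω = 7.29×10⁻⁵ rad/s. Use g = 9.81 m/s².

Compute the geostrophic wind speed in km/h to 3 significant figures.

43.4 km/h

Coriolis parameter at 79°S:
f = 2Ω sin φ = 2 × 7.29×10⁻⁵ × sin 79° = 1.43×10⁻⁴ s⁻¹
Height gradient: |∂Z/∂n| = 60 m / 341000 m = 1.76×10⁻⁴
On a pressure surface, geostrophic balance gives V_g = (g/f)|∂Z/∂n|:
V_g = 9.81 × 1.76×10⁻⁴ / 1.43×10⁻⁴ = 12.1 m/s
Converting: 12.1 m/s × 3.6 = 43.4 km/h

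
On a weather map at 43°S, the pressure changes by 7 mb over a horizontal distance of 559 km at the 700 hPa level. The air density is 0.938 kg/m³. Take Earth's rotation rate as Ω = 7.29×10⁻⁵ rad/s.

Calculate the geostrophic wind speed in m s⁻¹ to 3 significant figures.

Coriolis parameter at 43°S:
f = 2Ω sin φ = 2 × 7.29×10⁻⁵ × sin 43° = 9.94×10⁻⁵ s⁻¹
Pressure gradient: |∂P/∂n| = 700 Pa / 559000 m = 1.25×10⁻³ Pa/m
Geostrophic balance (pressure-gradient force = Coriolis force):
V_g = (1/(fρ)) |∂P/∂n| = 1.25×10⁻³ / (9.94×10⁻⁵ × 0.938) = 13.4 m/s

13.4 m s⁻¹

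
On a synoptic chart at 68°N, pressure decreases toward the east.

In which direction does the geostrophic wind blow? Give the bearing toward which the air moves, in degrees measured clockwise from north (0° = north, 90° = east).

The pressure-gradient force points toward the east (bearing 090°).
Geostrophic balance: in the Northern Hemisphere the Coriolis force deflects motion to the right, so the geostrophic wind blows 90° to the right of the pressure-gradient force (low pressure on the left).
Rotating 090° by 90° clockwise gives 180° — the wind blows toward the south.

180°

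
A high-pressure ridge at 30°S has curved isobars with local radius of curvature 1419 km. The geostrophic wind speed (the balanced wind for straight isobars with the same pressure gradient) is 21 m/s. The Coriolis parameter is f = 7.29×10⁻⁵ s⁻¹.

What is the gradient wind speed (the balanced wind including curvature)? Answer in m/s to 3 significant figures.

Around a high, pressure-gradient force acts outward with centrifugal, so Coriolis balances both:
fV = (1/ρ)|∂P/∂n| + V²/R  →  V² − fR·V + fR·V_g = 0
With fR = 7.29×10⁻⁵ × 1419×10³ m = 103 m/s:
V = [fR − √((fR)² − 4 fR V_g)]/2 = [103 − √(103² − 4×103×21)]/2 = 29.3 m/s
Supergeostrophic (V > V_g = 21 m/s), as expected around a high.

29.3 m/s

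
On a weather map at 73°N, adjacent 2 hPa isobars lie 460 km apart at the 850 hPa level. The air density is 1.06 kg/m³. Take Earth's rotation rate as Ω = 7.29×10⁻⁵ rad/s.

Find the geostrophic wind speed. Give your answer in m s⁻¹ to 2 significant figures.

Coriolis parameter at 73°N:
f = 2Ω sin φ = 2 × 7.29×10⁻⁵ × sin 73° = 1.39×10⁻⁴ s⁻¹
Pressure gradient: |∂P/∂n| = 200 Pa / 460000 m = 4.35×10⁻⁴ Pa/m
Geostrophic balance (pressure-gradient force = Coriolis force):
V_g = (1/(fρ)) |∂P/∂n| = 4.35×10⁻⁴ / (1.39×10⁻⁴ × 1.06) = 2.94 m/s

2.9 m s⁻¹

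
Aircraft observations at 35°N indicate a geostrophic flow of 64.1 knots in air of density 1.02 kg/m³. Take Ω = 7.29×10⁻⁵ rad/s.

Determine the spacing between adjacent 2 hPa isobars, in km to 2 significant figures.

71 km

Coriolis parameter at 35°N:
f = 2Ω sin φ = 2 × 7.29×10⁻⁵ × sin 35° = 8.36×10⁻⁵ s⁻¹
Wind speed in SI: 64.1 knots = 33.0 m/s
Geostrophic balance rearranged: |∂P/∂n| = f ρ V_g
|∂P/∂n| = 8.36×10⁻⁵ × 1.02 × 33.0 = 2.81×10⁻³ Pa/m
Isobar spacing: Δn = ΔP/|∂P/∂n| = 200 Pa / 2.81×10⁻³ Pa/m = 71102 m ≈ 71 km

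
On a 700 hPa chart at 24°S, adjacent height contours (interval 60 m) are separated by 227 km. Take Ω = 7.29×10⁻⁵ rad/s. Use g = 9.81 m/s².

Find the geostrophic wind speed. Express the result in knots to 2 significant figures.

Coriolis parameter at 24°S:
f = 2Ω sin φ = 2 × 7.29×10⁻⁵ × sin 24° = 5.93×10⁻⁵ s⁻¹
Height gradient: |∂Z/∂n| = 60 m / 227000 m = 2.64×10⁻⁴
On a pressure surface, geostrophic balance gives V_g = (g/f)|∂Z/∂n|:
V_g = 9.81 × 2.64×10⁻⁴ / 5.93×10⁻⁵ = 43.7 m/s
Converting: 43.7 m/s × 1.944 = 85 knots

85 knots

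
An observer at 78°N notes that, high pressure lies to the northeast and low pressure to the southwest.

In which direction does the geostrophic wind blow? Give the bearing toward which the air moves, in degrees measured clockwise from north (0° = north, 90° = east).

315°

The pressure-gradient force points toward the southwest (bearing 225°).
Geostrophic balance: in the Northern Hemisphere the Coriolis force deflects motion to the right, so the geostrophic wind blows 90° to the right of the pressure-gradient force (low pressure on the left).
Rotating 225° by 90° clockwise gives 315° — the wind blows toward the northwest.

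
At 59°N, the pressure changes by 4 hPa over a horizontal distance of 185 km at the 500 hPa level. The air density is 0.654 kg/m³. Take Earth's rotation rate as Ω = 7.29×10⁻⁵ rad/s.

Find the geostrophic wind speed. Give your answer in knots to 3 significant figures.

Coriolis parameter at 59°N:
f = 2Ω sin φ = 2 × 7.29×10⁻⁵ × sin 59° = 1.25×10⁻⁴ s⁻¹
Pressure gradient: |∂P/∂n| = 400 Pa / 185000 m = 2.16×10⁻³ Pa/m
Geostrophic balance (pressure-gradient force = Coriolis force):
V_g = (1/(fρ)) |∂P/∂n| = 2.16×10⁻³ / (1.25×10⁻⁴ × 0.654) = 26.5 m/s
Converting: 26.5 m/s × 1.944 = 51.4 knots

51.4 knots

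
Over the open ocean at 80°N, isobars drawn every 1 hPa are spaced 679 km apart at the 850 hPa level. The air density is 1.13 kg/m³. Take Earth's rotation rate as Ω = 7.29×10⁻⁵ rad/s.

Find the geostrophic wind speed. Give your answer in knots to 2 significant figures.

Coriolis parameter at 80°N:
f = 2Ω sin φ = 2 × 7.29×10⁻⁵ × sin 80° = 1.44×10⁻⁴ s⁻¹
Pressure gradient: |∂P/∂n| = 100 Pa / 679000 m = 1.47×10⁻⁴ Pa/m
Geostrophic balance (pressure-gradient force = Coriolis force):
V_g = (1/(fρ)) |∂P/∂n| = 1.47×10⁻⁴ / (1.44×10⁻⁴ × 1.13) = 0.908 m/s
Converting: 0.908 m/s × 1.944 = 1.8 knots

1.8 knots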